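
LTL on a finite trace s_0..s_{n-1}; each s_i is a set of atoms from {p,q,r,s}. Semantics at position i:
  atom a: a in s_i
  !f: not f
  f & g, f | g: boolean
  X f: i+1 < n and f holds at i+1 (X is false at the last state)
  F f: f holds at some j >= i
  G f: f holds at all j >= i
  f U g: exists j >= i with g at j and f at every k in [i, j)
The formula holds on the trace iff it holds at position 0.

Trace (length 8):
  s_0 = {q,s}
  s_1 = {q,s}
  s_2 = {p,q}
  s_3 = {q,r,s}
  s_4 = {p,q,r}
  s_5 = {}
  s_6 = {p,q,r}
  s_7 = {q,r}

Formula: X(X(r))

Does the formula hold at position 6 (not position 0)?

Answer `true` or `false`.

Answer: false

Derivation:
s_0={q,s}: X(X(r))=False X(r)=False r=False
s_1={q,s}: X(X(r))=True X(r)=False r=False
s_2={p,q}: X(X(r))=True X(r)=True r=False
s_3={q,r,s}: X(X(r))=False X(r)=True r=True
s_4={p,q,r}: X(X(r))=True X(r)=False r=True
s_5={}: X(X(r))=True X(r)=True r=False
s_6={p,q,r}: X(X(r))=False X(r)=True r=True
s_7={q,r}: X(X(r))=False X(r)=False r=True
Evaluating at position 6: result = False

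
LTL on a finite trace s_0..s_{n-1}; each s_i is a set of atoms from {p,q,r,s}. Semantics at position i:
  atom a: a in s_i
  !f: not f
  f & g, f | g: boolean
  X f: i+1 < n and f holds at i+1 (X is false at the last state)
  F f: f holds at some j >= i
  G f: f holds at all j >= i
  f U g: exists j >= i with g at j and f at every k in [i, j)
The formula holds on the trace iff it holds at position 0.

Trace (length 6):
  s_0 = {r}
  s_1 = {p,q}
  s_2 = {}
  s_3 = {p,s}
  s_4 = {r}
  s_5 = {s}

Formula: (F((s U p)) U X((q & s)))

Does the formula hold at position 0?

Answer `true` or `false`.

s_0={r}: (F((s U p)) U X((q & s)))=False F((s U p))=True (s U p)=False s=False p=False X((q & s))=False (q & s)=False q=False
s_1={p,q}: (F((s U p)) U X((q & s)))=False F((s U p))=True (s U p)=True s=False p=True X((q & s))=False (q & s)=False q=True
s_2={}: (F((s U p)) U X((q & s)))=False F((s U p))=True (s U p)=False s=False p=False X((q & s))=False (q & s)=False q=False
s_3={p,s}: (F((s U p)) U X((q & s)))=False F((s U p))=True (s U p)=True s=True p=True X((q & s))=False (q & s)=False q=False
s_4={r}: (F((s U p)) U X((q & s)))=False F((s U p))=False (s U p)=False s=False p=False X((q & s))=False (q & s)=False q=False
s_5={s}: (F((s U p)) U X((q & s)))=False F((s U p))=False (s U p)=False s=True p=False X((q & s))=False (q & s)=False q=False

Answer: false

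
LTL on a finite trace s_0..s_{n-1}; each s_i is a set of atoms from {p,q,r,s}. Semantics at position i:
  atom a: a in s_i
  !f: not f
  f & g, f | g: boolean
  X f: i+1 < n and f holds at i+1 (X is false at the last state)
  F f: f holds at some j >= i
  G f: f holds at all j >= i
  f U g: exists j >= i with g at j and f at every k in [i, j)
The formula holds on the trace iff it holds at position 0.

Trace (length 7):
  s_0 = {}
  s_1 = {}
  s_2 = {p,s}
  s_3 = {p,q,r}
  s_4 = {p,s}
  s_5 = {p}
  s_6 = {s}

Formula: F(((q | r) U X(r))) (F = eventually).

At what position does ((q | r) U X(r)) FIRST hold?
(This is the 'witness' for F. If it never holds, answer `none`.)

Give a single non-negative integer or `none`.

s_0={}: ((q | r) U X(r))=False (q | r)=False q=False r=False X(r)=False
s_1={}: ((q | r) U X(r))=False (q | r)=False q=False r=False X(r)=False
s_2={p,s}: ((q | r) U X(r))=True (q | r)=False q=False r=False X(r)=True
s_3={p,q,r}: ((q | r) U X(r))=False (q | r)=True q=True r=True X(r)=False
s_4={p,s}: ((q | r) U X(r))=False (q | r)=False q=False r=False X(r)=False
s_5={p}: ((q | r) U X(r))=False (q | r)=False q=False r=False X(r)=False
s_6={s}: ((q | r) U X(r))=False (q | r)=False q=False r=False X(r)=False
F(((q | r) U X(r))) holds; first witness at position 2.

Answer: 2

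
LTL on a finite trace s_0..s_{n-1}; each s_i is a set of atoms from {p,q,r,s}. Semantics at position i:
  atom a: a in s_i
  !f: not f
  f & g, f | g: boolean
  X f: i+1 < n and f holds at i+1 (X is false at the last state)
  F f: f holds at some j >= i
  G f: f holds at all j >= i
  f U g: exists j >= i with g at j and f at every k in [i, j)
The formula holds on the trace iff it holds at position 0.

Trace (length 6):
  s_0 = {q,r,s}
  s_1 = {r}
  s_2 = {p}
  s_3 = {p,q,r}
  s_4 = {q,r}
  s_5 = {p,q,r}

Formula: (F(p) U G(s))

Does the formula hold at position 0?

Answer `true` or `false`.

Answer: false

Derivation:
s_0={q,r,s}: (F(p) U G(s))=False F(p)=True p=False G(s)=False s=True
s_1={r}: (F(p) U G(s))=False F(p)=True p=False G(s)=False s=False
s_2={p}: (F(p) U G(s))=False F(p)=True p=True G(s)=False s=False
s_3={p,q,r}: (F(p) U G(s))=False F(p)=True p=True G(s)=False s=False
s_4={q,r}: (F(p) U G(s))=False F(p)=True p=False G(s)=False s=False
s_5={p,q,r}: (F(p) U G(s))=False F(p)=True p=True G(s)=False s=False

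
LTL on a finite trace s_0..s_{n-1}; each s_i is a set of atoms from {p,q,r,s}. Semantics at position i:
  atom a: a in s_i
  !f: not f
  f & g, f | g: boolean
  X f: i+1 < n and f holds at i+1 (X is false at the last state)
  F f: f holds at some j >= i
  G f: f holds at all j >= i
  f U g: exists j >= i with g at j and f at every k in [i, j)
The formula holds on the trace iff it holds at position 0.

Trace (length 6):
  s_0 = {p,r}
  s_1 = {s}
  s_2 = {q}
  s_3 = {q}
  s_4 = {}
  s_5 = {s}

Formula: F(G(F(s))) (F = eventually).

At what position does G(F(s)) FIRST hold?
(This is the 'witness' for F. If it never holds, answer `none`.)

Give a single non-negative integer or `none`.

s_0={p,r}: G(F(s))=True F(s)=True s=False
s_1={s}: G(F(s))=True F(s)=True s=True
s_2={q}: G(F(s))=True F(s)=True s=False
s_3={q}: G(F(s))=True F(s)=True s=False
s_4={}: G(F(s))=True F(s)=True s=False
s_5={s}: G(F(s))=True F(s)=True s=True
F(G(F(s))) holds; first witness at position 0.

Answer: 0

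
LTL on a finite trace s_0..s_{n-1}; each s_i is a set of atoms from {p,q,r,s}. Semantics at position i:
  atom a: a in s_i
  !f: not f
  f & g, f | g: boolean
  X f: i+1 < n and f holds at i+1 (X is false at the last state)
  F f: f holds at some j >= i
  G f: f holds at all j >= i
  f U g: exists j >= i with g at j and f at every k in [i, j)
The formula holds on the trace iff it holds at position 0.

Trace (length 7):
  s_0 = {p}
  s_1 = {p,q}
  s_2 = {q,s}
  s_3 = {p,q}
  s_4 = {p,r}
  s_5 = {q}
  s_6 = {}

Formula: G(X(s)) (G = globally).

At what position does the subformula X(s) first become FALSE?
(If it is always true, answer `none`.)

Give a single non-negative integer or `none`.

Answer: 0

Derivation:
s_0={p}: X(s)=False s=False
s_1={p,q}: X(s)=True s=False
s_2={q,s}: X(s)=False s=True
s_3={p,q}: X(s)=False s=False
s_4={p,r}: X(s)=False s=False
s_5={q}: X(s)=False s=False
s_6={}: X(s)=False s=False
G(X(s)) holds globally = False
First violation at position 0.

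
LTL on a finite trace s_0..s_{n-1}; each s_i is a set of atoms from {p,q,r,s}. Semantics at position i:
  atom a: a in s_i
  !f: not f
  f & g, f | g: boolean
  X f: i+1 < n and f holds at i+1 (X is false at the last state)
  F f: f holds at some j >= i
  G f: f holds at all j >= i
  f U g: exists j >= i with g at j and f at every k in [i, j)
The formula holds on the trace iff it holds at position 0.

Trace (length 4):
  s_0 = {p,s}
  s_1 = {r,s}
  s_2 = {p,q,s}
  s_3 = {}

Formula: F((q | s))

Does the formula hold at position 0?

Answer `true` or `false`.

Answer: true

Derivation:
s_0={p,s}: F((q | s))=True (q | s)=True q=False s=True
s_1={r,s}: F((q | s))=True (q | s)=True q=False s=True
s_2={p,q,s}: F((q | s))=True (q | s)=True q=True s=True
s_3={}: F((q | s))=False (q | s)=False q=False s=False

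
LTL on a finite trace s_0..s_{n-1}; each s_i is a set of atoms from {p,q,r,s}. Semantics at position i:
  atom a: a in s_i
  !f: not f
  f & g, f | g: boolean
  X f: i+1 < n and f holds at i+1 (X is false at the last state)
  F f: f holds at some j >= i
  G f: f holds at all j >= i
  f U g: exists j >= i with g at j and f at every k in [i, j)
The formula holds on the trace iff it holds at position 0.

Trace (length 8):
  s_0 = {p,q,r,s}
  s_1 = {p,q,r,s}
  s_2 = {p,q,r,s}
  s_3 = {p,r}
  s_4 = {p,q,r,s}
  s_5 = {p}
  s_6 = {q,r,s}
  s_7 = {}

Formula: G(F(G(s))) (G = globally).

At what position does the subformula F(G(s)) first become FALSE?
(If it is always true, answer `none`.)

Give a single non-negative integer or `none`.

Answer: 0

Derivation:
s_0={p,q,r,s}: F(G(s))=False G(s)=False s=True
s_1={p,q,r,s}: F(G(s))=False G(s)=False s=True
s_2={p,q,r,s}: F(G(s))=False G(s)=False s=True
s_3={p,r}: F(G(s))=False G(s)=False s=False
s_4={p,q,r,s}: F(G(s))=False G(s)=False s=True
s_5={p}: F(G(s))=False G(s)=False s=False
s_6={q,r,s}: F(G(s))=False G(s)=False s=True
s_7={}: F(G(s))=False G(s)=False s=False
G(F(G(s))) holds globally = False
First violation at position 0.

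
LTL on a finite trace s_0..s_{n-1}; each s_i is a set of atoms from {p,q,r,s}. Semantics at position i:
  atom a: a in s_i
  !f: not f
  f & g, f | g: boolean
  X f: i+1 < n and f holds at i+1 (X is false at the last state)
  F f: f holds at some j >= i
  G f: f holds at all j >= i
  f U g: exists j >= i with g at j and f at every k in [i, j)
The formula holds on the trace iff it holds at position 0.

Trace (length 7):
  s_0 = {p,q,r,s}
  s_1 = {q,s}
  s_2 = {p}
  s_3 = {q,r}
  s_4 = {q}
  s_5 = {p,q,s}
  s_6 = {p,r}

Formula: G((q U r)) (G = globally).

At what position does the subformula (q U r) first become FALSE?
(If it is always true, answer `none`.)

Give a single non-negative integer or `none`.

s_0={p,q,r,s}: (q U r)=True q=True r=True
s_1={q,s}: (q U r)=False q=True r=False
s_2={p}: (q U r)=False q=False r=False
s_3={q,r}: (q U r)=True q=True r=True
s_4={q}: (q U r)=True q=True r=False
s_5={p,q,s}: (q U r)=True q=True r=False
s_6={p,r}: (q U r)=True q=False r=True
G((q U r)) holds globally = False
First violation at position 1.

Answer: 1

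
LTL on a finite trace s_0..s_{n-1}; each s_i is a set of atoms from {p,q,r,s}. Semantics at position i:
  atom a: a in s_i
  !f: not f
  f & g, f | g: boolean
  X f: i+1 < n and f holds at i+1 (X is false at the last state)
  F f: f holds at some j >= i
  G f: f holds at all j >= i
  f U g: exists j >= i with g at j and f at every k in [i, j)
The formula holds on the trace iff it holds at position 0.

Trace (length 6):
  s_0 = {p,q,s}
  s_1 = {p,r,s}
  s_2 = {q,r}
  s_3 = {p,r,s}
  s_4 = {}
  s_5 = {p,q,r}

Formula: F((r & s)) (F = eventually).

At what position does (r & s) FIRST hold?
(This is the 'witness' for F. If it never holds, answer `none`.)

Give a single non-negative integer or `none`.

Answer: 1

Derivation:
s_0={p,q,s}: (r & s)=False r=False s=True
s_1={p,r,s}: (r & s)=True r=True s=True
s_2={q,r}: (r & s)=False r=True s=False
s_3={p,r,s}: (r & s)=True r=True s=True
s_4={}: (r & s)=False r=False s=False
s_5={p,q,r}: (r & s)=False r=True s=False
F((r & s)) holds; first witness at position 1.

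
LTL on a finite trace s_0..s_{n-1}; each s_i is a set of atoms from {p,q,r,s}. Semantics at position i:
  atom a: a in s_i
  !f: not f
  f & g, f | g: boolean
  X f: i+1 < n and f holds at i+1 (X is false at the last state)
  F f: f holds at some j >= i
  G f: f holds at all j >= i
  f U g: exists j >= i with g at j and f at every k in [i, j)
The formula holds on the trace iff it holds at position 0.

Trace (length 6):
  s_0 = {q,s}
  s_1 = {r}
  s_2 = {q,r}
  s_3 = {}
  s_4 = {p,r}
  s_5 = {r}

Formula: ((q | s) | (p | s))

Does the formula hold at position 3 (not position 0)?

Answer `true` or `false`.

Answer: false

Derivation:
s_0={q,s}: ((q | s) | (p | s))=True (q | s)=True q=True s=True (p | s)=True p=False
s_1={r}: ((q | s) | (p | s))=False (q | s)=False q=False s=False (p | s)=False p=False
s_2={q,r}: ((q | s) | (p | s))=True (q | s)=True q=True s=False (p | s)=False p=False
s_3={}: ((q | s) | (p | s))=False (q | s)=False q=False s=False (p | s)=False p=False
s_4={p,r}: ((q | s) | (p | s))=True (q | s)=False q=False s=False (p | s)=True p=True
s_5={r}: ((q | s) | (p | s))=False (q | s)=False q=False s=False (p | s)=False p=False
Evaluating at position 3: result = False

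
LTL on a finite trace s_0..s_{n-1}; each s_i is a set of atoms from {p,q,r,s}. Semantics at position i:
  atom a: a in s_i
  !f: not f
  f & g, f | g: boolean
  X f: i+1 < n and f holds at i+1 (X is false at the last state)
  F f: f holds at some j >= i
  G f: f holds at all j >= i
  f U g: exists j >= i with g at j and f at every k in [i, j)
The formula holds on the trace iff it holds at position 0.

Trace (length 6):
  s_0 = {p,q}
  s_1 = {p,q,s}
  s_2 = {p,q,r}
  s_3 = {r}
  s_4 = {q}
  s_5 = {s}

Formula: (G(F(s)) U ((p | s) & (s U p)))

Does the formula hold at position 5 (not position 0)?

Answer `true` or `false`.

Answer: false

Derivation:
s_0={p,q}: (G(F(s)) U ((p | s) & (s U p)))=True G(F(s))=True F(s)=True s=False ((p | s) & (s U p))=True (p | s)=True p=True (s U p)=True
s_1={p,q,s}: (G(F(s)) U ((p | s) & (s U p)))=True G(F(s))=True F(s)=True s=True ((p | s) & (s U p))=True (p | s)=True p=True (s U p)=True
s_2={p,q,r}: (G(F(s)) U ((p | s) & (s U p)))=True G(F(s))=True F(s)=True s=False ((p | s) & (s U p))=True (p | s)=True p=True (s U p)=True
s_3={r}: (G(F(s)) U ((p | s) & (s U p)))=False G(F(s))=True F(s)=True s=False ((p | s) & (s U p))=False (p | s)=False p=False (s U p)=False
s_4={q}: (G(F(s)) U ((p | s) & (s U p)))=False G(F(s))=True F(s)=True s=False ((p | s) & (s U p))=False (p | s)=False p=False (s U p)=False
s_5={s}: (G(F(s)) U ((p | s) & (s U p)))=False G(F(s))=True F(s)=True s=True ((p | s) & (s U p))=False (p | s)=True p=False (s U p)=False
Evaluating at position 5: result = False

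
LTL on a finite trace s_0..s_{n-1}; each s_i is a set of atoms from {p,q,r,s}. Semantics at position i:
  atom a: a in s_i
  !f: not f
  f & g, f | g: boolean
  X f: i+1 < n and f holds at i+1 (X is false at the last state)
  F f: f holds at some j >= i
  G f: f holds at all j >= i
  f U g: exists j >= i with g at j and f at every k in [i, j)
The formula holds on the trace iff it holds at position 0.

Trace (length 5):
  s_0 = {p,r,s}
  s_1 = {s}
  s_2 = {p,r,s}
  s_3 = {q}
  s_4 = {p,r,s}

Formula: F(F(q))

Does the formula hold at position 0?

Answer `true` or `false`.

Answer: true

Derivation:
s_0={p,r,s}: F(F(q))=True F(q)=True q=False
s_1={s}: F(F(q))=True F(q)=True q=False
s_2={p,r,s}: F(F(q))=True F(q)=True q=False
s_3={q}: F(F(q))=True F(q)=True q=True
s_4={p,r,s}: F(F(q))=False F(q)=False q=False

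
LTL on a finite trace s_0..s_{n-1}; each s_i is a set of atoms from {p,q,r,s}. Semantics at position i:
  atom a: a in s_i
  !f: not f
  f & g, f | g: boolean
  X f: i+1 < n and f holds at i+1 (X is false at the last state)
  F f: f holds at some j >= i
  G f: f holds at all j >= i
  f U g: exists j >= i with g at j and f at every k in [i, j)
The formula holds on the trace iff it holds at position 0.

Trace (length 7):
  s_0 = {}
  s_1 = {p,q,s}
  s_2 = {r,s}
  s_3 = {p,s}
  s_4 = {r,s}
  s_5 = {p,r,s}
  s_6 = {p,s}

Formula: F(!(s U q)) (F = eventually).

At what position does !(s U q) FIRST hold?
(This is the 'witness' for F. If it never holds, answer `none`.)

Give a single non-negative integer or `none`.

Answer: 0

Derivation:
s_0={}: !(s U q)=True (s U q)=False s=False q=False
s_1={p,q,s}: !(s U q)=False (s U q)=True s=True q=True
s_2={r,s}: !(s U q)=True (s U q)=False s=True q=False
s_3={p,s}: !(s U q)=True (s U q)=False s=True q=False
s_4={r,s}: !(s U q)=True (s U q)=False s=True q=False
s_5={p,r,s}: !(s U q)=True (s U q)=False s=True q=False
s_6={p,s}: !(s U q)=True (s U q)=False s=True q=False
F(!(s U q)) holds; first witness at position 0.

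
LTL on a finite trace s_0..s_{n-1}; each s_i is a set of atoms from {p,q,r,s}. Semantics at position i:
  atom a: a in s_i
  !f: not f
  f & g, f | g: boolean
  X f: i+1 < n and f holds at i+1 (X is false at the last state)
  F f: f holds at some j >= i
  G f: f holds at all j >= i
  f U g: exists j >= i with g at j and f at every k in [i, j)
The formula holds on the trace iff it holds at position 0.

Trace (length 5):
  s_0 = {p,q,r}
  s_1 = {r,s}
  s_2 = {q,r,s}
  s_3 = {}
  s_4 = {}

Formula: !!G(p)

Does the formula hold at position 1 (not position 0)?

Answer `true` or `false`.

s_0={p,q,r}: !!G(p)=False !G(p)=True G(p)=False p=True
s_1={r,s}: !!G(p)=False !G(p)=True G(p)=False p=False
s_2={q,r,s}: !!G(p)=False !G(p)=True G(p)=False p=False
s_3={}: !!G(p)=False !G(p)=True G(p)=False p=False
s_4={}: !!G(p)=False !G(p)=True G(p)=False p=False
Evaluating at position 1: result = False

Answer: false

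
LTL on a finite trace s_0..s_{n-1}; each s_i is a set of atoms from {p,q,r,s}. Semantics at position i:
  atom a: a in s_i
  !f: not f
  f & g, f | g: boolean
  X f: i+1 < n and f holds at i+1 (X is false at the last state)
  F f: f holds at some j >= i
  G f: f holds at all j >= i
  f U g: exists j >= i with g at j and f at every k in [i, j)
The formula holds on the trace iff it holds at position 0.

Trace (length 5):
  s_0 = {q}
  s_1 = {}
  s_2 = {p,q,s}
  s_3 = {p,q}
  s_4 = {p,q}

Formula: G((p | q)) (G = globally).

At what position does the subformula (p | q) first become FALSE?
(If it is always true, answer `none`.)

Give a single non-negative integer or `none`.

Answer: 1

Derivation:
s_0={q}: (p | q)=True p=False q=True
s_1={}: (p | q)=False p=False q=False
s_2={p,q,s}: (p | q)=True p=True q=True
s_3={p,q}: (p | q)=True p=True q=True
s_4={p,q}: (p | q)=True p=True q=True
G((p | q)) holds globally = False
First violation at position 1.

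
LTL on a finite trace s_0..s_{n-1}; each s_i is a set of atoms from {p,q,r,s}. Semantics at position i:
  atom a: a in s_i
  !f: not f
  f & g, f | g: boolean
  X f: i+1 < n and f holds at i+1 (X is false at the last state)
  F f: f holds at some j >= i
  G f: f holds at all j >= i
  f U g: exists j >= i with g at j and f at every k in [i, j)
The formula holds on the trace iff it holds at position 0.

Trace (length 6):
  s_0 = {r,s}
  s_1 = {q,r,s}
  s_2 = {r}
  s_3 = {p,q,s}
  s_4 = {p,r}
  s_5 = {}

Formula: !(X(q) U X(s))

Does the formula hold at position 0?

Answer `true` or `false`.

s_0={r,s}: !(X(q) U X(s))=False (X(q) U X(s))=True X(q)=True q=False X(s)=True s=True
s_1={q,r,s}: !(X(q) U X(s))=True (X(q) U X(s))=False X(q)=False q=True X(s)=False s=True
s_2={r}: !(X(q) U X(s))=False (X(q) U X(s))=True X(q)=True q=False X(s)=True s=False
s_3={p,q,s}: !(X(q) U X(s))=True (X(q) U X(s))=False X(q)=False q=True X(s)=False s=True
s_4={p,r}: !(X(q) U X(s))=True (X(q) U X(s))=False X(q)=False q=False X(s)=False s=False
s_5={}: !(X(q) U X(s))=True (X(q) U X(s))=False X(q)=False q=False X(s)=False s=False

Answer: false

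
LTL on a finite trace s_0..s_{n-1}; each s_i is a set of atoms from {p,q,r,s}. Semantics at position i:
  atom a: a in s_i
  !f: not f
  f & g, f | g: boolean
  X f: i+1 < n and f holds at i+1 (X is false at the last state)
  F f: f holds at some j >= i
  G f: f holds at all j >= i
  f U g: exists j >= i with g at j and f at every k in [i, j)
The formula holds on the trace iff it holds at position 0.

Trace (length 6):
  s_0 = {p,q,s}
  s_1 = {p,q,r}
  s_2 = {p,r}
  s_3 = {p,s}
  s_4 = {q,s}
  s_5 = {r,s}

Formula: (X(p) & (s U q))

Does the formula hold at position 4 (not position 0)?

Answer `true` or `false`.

s_0={p,q,s}: (X(p) & (s U q))=True X(p)=True p=True (s U q)=True s=True q=True
s_1={p,q,r}: (X(p) & (s U q))=True X(p)=True p=True (s U q)=True s=False q=True
s_2={p,r}: (X(p) & (s U q))=False X(p)=True p=True (s U q)=False s=False q=False
s_3={p,s}: (X(p) & (s U q))=False X(p)=False p=True (s U q)=True s=True q=False
s_4={q,s}: (X(p) & (s U q))=False X(p)=False p=False (s U q)=True s=True q=True
s_5={r,s}: (X(p) & (s U q))=False X(p)=False p=False (s U q)=False s=True q=False
Evaluating at position 4: result = False

Answer: false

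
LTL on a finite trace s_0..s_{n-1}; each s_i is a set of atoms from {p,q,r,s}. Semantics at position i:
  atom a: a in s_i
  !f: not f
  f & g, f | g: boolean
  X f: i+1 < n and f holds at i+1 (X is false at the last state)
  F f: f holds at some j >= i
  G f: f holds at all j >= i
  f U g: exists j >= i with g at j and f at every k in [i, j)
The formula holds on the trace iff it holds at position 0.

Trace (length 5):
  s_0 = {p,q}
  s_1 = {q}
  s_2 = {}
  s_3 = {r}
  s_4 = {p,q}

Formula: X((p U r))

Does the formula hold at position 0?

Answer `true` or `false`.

s_0={p,q}: X((p U r))=False (p U r)=False p=True r=False
s_1={q}: X((p U r))=False (p U r)=False p=False r=False
s_2={}: X((p U r))=True (p U r)=False p=False r=False
s_3={r}: X((p U r))=False (p U r)=True p=False r=True
s_4={p,q}: X((p U r))=False (p U r)=False p=True r=False

Answer: false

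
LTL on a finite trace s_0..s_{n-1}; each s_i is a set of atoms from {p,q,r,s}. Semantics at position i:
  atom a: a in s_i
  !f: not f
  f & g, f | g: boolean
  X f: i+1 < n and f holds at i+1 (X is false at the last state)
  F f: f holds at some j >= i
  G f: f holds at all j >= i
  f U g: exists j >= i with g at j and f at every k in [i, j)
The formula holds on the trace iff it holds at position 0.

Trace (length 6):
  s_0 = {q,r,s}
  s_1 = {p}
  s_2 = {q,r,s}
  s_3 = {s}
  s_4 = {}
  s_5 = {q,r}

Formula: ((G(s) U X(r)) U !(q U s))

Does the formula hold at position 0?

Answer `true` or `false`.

Answer: false

Derivation:
s_0={q,r,s}: ((G(s) U X(r)) U !(q U s))=False (G(s) U X(r))=False G(s)=False s=True X(r)=False r=True !(q U s)=False (q U s)=True q=True
s_1={p}: ((G(s) U X(r)) U !(q U s))=True (G(s) U X(r))=True G(s)=False s=False X(r)=True r=False !(q U s)=True (q U s)=False q=False
s_2={q,r,s}: ((G(s) U X(r)) U !(q U s))=False (G(s) U X(r))=False G(s)=False s=True X(r)=False r=True !(q U s)=False (q U s)=True q=True
s_3={s}: ((G(s) U X(r)) U !(q U s))=False (G(s) U X(r))=False G(s)=False s=True X(r)=False r=False !(q U s)=False (q U s)=True q=False
s_4={}: ((G(s) U X(r)) U !(q U s))=True (G(s) U X(r))=True G(s)=False s=False X(r)=True r=False !(q U s)=True (q U s)=False q=False
s_5={q,r}: ((G(s) U X(r)) U !(q U s))=True (G(s) U X(r))=False G(s)=False s=False X(r)=False r=True !(q U s)=True (q U s)=False q=True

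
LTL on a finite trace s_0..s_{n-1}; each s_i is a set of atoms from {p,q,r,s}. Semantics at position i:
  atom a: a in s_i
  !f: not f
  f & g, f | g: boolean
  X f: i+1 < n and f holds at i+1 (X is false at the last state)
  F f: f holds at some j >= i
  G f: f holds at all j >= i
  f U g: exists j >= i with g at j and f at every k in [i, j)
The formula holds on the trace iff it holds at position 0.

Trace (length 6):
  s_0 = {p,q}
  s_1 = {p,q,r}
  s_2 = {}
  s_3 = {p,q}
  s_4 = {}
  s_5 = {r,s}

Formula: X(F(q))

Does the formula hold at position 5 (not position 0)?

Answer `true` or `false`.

s_0={p,q}: X(F(q))=True F(q)=True q=True
s_1={p,q,r}: X(F(q))=True F(q)=True q=True
s_2={}: X(F(q))=True F(q)=True q=False
s_3={p,q}: X(F(q))=False F(q)=True q=True
s_4={}: X(F(q))=False F(q)=False q=False
s_5={r,s}: X(F(q))=False F(q)=False q=False
Evaluating at position 5: result = False

Answer: false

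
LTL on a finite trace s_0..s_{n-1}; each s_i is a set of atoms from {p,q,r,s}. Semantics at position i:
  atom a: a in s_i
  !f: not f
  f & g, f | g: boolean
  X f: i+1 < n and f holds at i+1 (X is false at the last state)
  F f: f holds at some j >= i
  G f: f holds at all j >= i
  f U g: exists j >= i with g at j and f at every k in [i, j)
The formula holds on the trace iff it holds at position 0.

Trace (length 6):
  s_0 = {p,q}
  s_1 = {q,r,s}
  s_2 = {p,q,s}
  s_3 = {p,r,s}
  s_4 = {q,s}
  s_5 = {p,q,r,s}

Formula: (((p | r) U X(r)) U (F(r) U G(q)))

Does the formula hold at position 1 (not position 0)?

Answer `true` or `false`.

s_0={p,q}: (((p | r) U X(r)) U (F(r) U G(q)))=True ((p | r) U X(r))=True (p | r)=True p=True r=False X(r)=True (F(r) U G(q))=True F(r)=True G(q)=False q=True
s_1={q,r,s}: (((p | r) U X(r)) U (F(r) U G(q)))=True ((p | r) U X(r))=True (p | r)=True p=False r=True X(r)=False (F(r) U G(q))=True F(r)=True G(q)=False q=True
s_2={p,q,s}: (((p | r) U X(r)) U (F(r) U G(q)))=True ((p | r) U X(r))=True (p | r)=True p=True r=False X(r)=True (F(r) U G(q))=True F(r)=True G(q)=False q=True
s_3={p,r,s}: (((p | r) U X(r)) U (F(r) U G(q)))=True ((p | r) U X(r))=True (p | r)=True p=True r=True X(r)=False (F(r) U G(q))=True F(r)=True G(q)=False q=False
s_4={q,s}: (((p | r) U X(r)) U (F(r) U G(q)))=True ((p | r) U X(r))=True (p | r)=False p=False r=False X(r)=True (F(r) U G(q))=True F(r)=True G(q)=True q=True
s_5={p,q,r,s}: (((p | r) U X(r)) U (F(r) U G(q)))=True ((p | r) U X(r))=False (p | r)=True p=True r=True X(r)=False (F(r) U G(q))=True F(r)=True G(q)=True q=True
Evaluating at position 1: result = True

Answer: true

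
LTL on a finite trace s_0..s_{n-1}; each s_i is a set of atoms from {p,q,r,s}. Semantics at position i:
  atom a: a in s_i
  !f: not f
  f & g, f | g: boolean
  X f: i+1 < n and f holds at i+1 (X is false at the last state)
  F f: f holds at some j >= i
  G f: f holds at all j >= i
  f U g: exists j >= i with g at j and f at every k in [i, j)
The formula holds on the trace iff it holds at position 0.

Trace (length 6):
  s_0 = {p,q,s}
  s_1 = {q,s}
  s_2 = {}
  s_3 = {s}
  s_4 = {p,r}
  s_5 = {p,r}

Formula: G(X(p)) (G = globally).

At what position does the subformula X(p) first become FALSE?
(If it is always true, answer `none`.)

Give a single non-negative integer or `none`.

Answer: 0

Derivation:
s_0={p,q,s}: X(p)=False p=True
s_1={q,s}: X(p)=False p=False
s_2={}: X(p)=False p=False
s_3={s}: X(p)=True p=False
s_4={p,r}: X(p)=True p=True
s_5={p,r}: X(p)=False p=True
G(X(p)) holds globally = False
First violation at position 0.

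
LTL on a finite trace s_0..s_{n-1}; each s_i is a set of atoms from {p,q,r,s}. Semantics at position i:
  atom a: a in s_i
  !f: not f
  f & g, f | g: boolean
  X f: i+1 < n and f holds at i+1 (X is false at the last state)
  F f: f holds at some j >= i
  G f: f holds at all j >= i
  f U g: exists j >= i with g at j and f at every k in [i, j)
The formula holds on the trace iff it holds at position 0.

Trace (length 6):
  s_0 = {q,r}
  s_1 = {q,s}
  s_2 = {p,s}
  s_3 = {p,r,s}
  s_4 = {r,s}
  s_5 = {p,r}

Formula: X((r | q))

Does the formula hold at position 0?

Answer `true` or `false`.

s_0={q,r}: X((r | q))=True (r | q)=True r=True q=True
s_1={q,s}: X((r | q))=False (r | q)=True r=False q=True
s_2={p,s}: X((r | q))=True (r | q)=False r=False q=False
s_3={p,r,s}: X((r | q))=True (r | q)=True r=True q=False
s_4={r,s}: X((r | q))=True (r | q)=True r=True q=False
s_5={p,r}: X((r | q))=False (r | q)=True r=True q=False

Answer: true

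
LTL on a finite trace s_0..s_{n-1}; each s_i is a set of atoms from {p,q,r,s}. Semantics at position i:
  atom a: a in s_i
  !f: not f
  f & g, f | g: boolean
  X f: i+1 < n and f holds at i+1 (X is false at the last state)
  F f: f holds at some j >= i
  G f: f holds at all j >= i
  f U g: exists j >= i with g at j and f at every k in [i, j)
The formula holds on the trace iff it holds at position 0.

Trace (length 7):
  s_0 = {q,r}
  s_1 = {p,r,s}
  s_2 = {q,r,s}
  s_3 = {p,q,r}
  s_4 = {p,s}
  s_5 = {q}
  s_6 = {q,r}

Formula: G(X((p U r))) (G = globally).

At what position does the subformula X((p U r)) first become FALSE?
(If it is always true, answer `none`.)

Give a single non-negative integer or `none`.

s_0={q,r}: X((p U r))=True (p U r)=True p=False r=True
s_1={p,r,s}: X((p U r))=True (p U r)=True p=True r=True
s_2={q,r,s}: X((p U r))=True (p U r)=True p=False r=True
s_3={p,q,r}: X((p U r))=False (p U r)=True p=True r=True
s_4={p,s}: X((p U r))=False (p U r)=False p=True r=False
s_5={q}: X((p U r))=True (p U r)=False p=False r=False
s_6={q,r}: X((p U r))=False (p U r)=True p=False r=True
G(X((p U r))) holds globally = False
First violation at position 3.

Answer: 3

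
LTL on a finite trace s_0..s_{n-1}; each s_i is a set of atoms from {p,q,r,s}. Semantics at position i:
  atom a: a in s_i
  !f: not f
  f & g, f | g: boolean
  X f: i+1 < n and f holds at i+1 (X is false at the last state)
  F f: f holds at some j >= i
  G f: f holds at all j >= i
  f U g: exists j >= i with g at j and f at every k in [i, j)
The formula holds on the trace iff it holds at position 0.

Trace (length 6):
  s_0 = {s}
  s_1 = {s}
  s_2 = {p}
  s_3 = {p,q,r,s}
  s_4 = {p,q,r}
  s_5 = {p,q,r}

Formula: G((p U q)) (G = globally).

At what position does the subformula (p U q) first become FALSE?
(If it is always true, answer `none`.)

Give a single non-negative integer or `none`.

s_0={s}: (p U q)=False p=False q=False
s_1={s}: (p U q)=False p=False q=False
s_2={p}: (p U q)=True p=True q=False
s_3={p,q,r,s}: (p U q)=True p=True q=True
s_4={p,q,r}: (p U q)=True p=True q=True
s_5={p,q,r}: (p U q)=True p=True q=True
G((p U q)) holds globally = False
First violation at position 0.

Answer: 0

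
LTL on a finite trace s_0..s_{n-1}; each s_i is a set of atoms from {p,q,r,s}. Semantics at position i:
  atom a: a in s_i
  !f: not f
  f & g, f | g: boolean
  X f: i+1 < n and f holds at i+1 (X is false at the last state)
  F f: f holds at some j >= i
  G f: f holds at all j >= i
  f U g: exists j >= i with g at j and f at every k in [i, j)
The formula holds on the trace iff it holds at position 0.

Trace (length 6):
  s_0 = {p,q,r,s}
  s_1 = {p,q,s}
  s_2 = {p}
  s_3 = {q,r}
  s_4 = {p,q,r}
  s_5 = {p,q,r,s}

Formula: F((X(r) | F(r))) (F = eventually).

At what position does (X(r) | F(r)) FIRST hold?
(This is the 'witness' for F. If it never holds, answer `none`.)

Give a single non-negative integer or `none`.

Answer: 0

Derivation:
s_0={p,q,r,s}: (X(r) | F(r))=True X(r)=False r=True F(r)=True
s_1={p,q,s}: (X(r) | F(r))=True X(r)=False r=False F(r)=True
s_2={p}: (X(r) | F(r))=True X(r)=True r=False F(r)=True
s_3={q,r}: (X(r) | F(r))=True X(r)=True r=True F(r)=True
s_4={p,q,r}: (X(r) | F(r))=True X(r)=True r=True F(r)=True
s_5={p,q,r,s}: (X(r) | F(r))=True X(r)=False r=True F(r)=True
F((X(r) | F(r))) holds; first witness at position 0.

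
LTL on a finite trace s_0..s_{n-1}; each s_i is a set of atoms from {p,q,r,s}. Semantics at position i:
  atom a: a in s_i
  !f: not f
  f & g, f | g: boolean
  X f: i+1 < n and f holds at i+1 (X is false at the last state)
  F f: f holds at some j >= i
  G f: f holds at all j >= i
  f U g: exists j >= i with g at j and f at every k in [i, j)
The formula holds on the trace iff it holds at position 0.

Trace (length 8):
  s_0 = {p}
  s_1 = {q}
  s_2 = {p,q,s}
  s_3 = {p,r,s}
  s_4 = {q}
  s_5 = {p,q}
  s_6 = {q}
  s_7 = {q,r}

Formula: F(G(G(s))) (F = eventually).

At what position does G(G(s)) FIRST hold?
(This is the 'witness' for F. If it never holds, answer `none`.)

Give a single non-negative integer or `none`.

s_0={p}: G(G(s))=False G(s)=False s=False
s_1={q}: G(G(s))=False G(s)=False s=False
s_2={p,q,s}: G(G(s))=False G(s)=False s=True
s_3={p,r,s}: G(G(s))=False G(s)=False s=True
s_4={q}: G(G(s))=False G(s)=False s=False
s_5={p,q}: G(G(s))=False G(s)=False s=False
s_6={q}: G(G(s))=False G(s)=False s=False
s_7={q,r}: G(G(s))=False G(s)=False s=False
F(G(G(s))) does not hold (no witness exists).

Answer: none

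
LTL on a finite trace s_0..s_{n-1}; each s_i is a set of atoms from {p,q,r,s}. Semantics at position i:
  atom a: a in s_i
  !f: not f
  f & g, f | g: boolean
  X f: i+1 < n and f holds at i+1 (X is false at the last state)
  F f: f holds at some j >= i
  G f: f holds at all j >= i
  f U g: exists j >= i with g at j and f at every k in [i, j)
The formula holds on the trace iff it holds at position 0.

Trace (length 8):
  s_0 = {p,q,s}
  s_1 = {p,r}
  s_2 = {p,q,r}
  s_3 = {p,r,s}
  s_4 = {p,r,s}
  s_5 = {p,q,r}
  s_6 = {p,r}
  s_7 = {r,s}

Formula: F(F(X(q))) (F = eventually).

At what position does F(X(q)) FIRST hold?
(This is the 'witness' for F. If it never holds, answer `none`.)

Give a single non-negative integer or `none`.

Answer: 0

Derivation:
s_0={p,q,s}: F(X(q))=True X(q)=False q=True
s_1={p,r}: F(X(q))=True X(q)=True q=False
s_2={p,q,r}: F(X(q))=True X(q)=False q=True
s_3={p,r,s}: F(X(q))=True X(q)=False q=False
s_4={p,r,s}: F(X(q))=True X(q)=True q=False
s_5={p,q,r}: F(X(q))=False X(q)=False q=True
s_6={p,r}: F(X(q))=False X(q)=False q=False
s_7={r,s}: F(X(q))=False X(q)=False q=False
F(F(X(q))) holds; first witness at position 0.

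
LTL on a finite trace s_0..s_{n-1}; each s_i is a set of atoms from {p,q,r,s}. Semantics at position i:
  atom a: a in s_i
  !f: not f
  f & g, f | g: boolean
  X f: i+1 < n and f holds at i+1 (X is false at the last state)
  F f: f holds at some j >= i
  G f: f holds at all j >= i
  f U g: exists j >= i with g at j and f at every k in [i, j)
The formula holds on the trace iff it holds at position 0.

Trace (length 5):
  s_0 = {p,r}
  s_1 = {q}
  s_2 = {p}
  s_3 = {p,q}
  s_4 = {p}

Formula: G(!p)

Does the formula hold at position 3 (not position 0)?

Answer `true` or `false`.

s_0={p,r}: G(!p)=False !p=False p=True
s_1={q}: G(!p)=False !p=True p=False
s_2={p}: G(!p)=False !p=False p=True
s_3={p,q}: G(!p)=False !p=False p=True
s_4={p}: G(!p)=False !p=False p=True
Evaluating at position 3: result = False

Answer: false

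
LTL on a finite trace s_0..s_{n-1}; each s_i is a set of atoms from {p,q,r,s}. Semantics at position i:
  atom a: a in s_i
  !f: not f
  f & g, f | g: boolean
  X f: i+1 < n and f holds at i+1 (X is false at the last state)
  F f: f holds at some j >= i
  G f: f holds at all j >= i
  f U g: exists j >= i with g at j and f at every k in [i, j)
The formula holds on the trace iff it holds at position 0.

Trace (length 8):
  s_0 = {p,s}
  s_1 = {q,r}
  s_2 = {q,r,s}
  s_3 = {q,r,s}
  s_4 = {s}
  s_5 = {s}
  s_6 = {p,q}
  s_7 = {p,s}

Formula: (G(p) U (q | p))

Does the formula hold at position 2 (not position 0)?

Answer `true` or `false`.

Answer: true

Derivation:
s_0={p,s}: (G(p) U (q | p))=True G(p)=False p=True (q | p)=True q=False
s_1={q,r}: (G(p) U (q | p))=True G(p)=False p=False (q | p)=True q=True
s_2={q,r,s}: (G(p) U (q | p))=True G(p)=False p=False (q | p)=True q=True
s_3={q,r,s}: (G(p) U (q | p))=True G(p)=False p=False (q | p)=True q=True
s_4={s}: (G(p) U (q | p))=False G(p)=False p=False (q | p)=False q=False
s_5={s}: (G(p) U (q | p))=False G(p)=False p=False (q | p)=False q=False
s_6={p,q}: (G(p) U (q | p))=True G(p)=True p=True (q | p)=True q=True
s_7={p,s}: (G(p) U (q | p))=True G(p)=True p=True (q | p)=True q=False
Evaluating at position 2: result = True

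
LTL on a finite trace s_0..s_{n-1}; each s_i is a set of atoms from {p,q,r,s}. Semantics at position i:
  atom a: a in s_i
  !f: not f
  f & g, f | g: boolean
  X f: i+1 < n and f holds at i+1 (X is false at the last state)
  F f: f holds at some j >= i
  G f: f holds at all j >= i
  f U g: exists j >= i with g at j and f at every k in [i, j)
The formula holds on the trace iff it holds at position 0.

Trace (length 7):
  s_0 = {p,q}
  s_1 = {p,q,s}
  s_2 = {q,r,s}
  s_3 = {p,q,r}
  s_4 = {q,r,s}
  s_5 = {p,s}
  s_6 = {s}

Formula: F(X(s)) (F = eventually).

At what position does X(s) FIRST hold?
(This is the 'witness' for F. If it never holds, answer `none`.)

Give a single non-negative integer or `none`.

Answer: 0

Derivation:
s_0={p,q}: X(s)=True s=False
s_1={p,q,s}: X(s)=True s=True
s_2={q,r,s}: X(s)=False s=True
s_3={p,q,r}: X(s)=True s=False
s_4={q,r,s}: X(s)=True s=True
s_5={p,s}: X(s)=True s=True
s_6={s}: X(s)=False s=True
F(X(s)) holds; first witness at position 0.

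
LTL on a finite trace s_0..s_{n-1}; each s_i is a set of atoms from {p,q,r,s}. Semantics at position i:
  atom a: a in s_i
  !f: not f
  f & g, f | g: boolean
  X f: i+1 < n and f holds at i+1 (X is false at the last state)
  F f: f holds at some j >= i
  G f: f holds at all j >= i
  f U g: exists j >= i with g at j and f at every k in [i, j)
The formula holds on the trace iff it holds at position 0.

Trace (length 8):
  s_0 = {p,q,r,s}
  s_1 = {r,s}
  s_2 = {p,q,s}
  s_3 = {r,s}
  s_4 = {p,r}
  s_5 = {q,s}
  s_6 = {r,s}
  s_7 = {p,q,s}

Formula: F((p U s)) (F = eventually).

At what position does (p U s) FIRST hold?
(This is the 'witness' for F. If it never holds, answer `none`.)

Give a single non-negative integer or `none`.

Answer: 0

Derivation:
s_0={p,q,r,s}: (p U s)=True p=True s=True
s_1={r,s}: (p U s)=True p=False s=True
s_2={p,q,s}: (p U s)=True p=True s=True
s_3={r,s}: (p U s)=True p=False s=True
s_4={p,r}: (p U s)=True p=True s=False
s_5={q,s}: (p U s)=True p=False s=True
s_6={r,s}: (p U s)=True p=False s=True
s_7={p,q,s}: (p U s)=True p=True s=True
F((p U s)) holds; first witness at position 0.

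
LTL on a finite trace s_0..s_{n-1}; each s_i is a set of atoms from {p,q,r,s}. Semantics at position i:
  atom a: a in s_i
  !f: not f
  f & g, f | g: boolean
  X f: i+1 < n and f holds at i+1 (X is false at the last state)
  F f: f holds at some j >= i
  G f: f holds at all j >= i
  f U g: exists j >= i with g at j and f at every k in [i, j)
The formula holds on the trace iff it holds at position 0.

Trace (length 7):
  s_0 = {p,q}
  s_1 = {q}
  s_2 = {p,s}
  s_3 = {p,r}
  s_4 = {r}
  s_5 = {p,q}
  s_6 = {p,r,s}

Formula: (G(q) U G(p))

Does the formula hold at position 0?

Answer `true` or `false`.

s_0={p,q}: (G(q) U G(p))=False G(q)=False q=True G(p)=False p=True
s_1={q}: (G(q) U G(p))=False G(q)=False q=True G(p)=False p=False
s_2={p,s}: (G(q) U G(p))=False G(q)=False q=False G(p)=False p=True
s_3={p,r}: (G(q) U G(p))=False G(q)=False q=False G(p)=False p=True
s_4={r}: (G(q) U G(p))=False G(q)=False q=False G(p)=False p=False
s_5={p,q}: (G(q) U G(p))=True G(q)=False q=True G(p)=True p=True
s_6={p,r,s}: (G(q) U G(p))=True G(q)=False q=False G(p)=True p=True

Answer: false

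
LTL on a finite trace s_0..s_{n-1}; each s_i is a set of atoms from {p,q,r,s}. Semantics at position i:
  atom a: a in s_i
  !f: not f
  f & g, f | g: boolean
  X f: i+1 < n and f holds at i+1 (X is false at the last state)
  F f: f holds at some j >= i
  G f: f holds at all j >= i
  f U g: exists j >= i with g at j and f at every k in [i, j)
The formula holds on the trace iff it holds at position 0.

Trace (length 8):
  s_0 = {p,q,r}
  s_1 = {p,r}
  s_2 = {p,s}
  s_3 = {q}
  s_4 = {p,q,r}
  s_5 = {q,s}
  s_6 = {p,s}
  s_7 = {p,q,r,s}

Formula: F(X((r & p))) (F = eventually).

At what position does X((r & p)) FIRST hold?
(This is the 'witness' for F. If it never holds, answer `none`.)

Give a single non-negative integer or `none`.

Answer: 0

Derivation:
s_0={p,q,r}: X((r & p))=True (r & p)=True r=True p=True
s_1={p,r}: X((r & p))=False (r & p)=True r=True p=True
s_2={p,s}: X((r & p))=False (r & p)=False r=False p=True
s_3={q}: X((r & p))=True (r & p)=False r=False p=False
s_4={p,q,r}: X((r & p))=False (r & p)=True r=True p=True
s_5={q,s}: X((r & p))=False (r & p)=False r=False p=False
s_6={p,s}: X((r & p))=True (r & p)=False r=False p=True
s_7={p,q,r,s}: X((r & p))=False (r & p)=True r=True p=True
F(X((r & p))) holds; first witness at position 0.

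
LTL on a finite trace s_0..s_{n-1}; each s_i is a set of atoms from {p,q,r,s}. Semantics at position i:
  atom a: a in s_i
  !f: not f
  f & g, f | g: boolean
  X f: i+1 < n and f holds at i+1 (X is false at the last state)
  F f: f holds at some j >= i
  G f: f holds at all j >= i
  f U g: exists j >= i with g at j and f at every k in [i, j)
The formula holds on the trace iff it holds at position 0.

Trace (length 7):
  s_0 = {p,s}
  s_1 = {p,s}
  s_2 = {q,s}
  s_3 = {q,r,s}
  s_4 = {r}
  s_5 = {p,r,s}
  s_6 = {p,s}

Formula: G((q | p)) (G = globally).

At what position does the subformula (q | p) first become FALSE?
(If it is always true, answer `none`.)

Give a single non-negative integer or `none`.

Answer: 4

Derivation:
s_0={p,s}: (q | p)=True q=False p=True
s_1={p,s}: (q | p)=True q=False p=True
s_2={q,s}: (q | p)=True q=True p=False
s_3={q,r,s}: (q | p)=True q=True p=False
s_4={r}: (q | p)=False q=False p=False
s_5={p,r,s}: (q | p)=True q=False p=True
s_6={p,s}: (q | p)=True q=False p=True
G((q | p)) holds globally = False
First violation at position 4.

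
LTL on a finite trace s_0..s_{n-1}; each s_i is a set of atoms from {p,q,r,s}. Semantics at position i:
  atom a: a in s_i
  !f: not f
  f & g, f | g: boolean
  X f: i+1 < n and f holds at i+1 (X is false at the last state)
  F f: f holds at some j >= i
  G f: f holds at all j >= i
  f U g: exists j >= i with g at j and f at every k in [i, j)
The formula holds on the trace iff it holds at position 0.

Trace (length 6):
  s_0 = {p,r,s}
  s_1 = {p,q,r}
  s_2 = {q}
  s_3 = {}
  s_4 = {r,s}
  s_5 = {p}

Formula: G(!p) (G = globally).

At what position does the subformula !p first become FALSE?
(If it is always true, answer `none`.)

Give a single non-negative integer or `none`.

Answer: 0

Derivation:
s_0={p,r,s}: !p=False p=True
s_1={p,q,r}: !p=False p=True
s_2={q}: !p=True p=False
s_3={}: !p=True p=False
s_4={r,s}: !p=True p=False
s_5={p}: !p=False p=True
G(!p) holds globally = False
First violation at position 0.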